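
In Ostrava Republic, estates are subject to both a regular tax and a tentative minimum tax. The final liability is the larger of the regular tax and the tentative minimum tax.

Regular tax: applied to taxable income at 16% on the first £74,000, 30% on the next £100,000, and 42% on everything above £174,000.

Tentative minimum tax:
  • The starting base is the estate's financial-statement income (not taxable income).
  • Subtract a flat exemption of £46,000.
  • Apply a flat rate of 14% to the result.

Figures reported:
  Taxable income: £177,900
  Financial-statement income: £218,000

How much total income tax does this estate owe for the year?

£43,478

Regular tax:
  £74,000 × 16% = £11,840
  £100,000 × 30% = £30,000
  £3,900 × 42% = £1,638
  → £43,478

Tentative minimum tax:
  Base (financial-statement income): £218,000
  Less exemption £46,000 → base £172,000
  £172,000 × 14% = £24,080

£43,478 > £24,080, so the regular tax governs.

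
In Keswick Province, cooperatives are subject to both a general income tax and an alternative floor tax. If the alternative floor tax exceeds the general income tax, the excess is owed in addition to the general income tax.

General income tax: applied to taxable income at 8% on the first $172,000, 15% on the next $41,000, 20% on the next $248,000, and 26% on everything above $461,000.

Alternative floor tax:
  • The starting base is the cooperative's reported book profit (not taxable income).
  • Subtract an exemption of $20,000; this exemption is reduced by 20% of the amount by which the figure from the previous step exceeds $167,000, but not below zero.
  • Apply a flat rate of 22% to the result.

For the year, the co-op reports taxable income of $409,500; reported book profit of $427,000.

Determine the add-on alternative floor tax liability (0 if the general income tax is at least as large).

$34,730

General income tax:
  $172,000 × 8% = $13,760
  $41,000 × 15% = $6,150
  $196,500 × 20% = $39,300
  → $59,210

Alternative floor tax:
  Base (reported book profit): $427,000
  Exemption: 20% × ($427,000 − $167,000) = $52,000 ≥ $20,000, so the exemption is fully phased out
  Base: $427,000 − $0 = $427,000
  $427,000 × 22% = $93,940

Excess of alternative floor tax over general income tax: $93,940 − $59,210 = $34,730.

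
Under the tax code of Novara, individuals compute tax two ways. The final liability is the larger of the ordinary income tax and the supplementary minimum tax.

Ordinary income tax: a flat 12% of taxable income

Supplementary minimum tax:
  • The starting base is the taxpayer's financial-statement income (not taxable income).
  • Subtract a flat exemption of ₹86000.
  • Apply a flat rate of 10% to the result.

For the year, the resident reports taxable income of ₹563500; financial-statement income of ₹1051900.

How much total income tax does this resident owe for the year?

₹96590

Supplementary minimum tax:
  Base (financial-statement income): ₹1051900
  Less exemption ₹86000 → base ₹965900
  ₹965900 × 10% = ₹96590

Ordinary income tax:
  ₹563500 × 12% = ₹67620

₹96590 > ₹67620, so the supplementary minimum tax is the binding amount.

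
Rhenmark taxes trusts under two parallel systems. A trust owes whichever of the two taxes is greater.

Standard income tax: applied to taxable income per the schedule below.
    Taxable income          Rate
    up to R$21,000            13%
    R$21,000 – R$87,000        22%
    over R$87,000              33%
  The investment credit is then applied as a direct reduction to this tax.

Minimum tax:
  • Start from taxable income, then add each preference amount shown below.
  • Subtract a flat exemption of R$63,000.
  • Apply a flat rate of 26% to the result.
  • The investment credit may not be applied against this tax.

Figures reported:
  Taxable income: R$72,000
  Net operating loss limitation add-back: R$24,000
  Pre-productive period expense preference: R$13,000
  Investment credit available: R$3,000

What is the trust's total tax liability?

Minimum tax:
  Adjusted income: R$72,000 + R$24,000 + R$13,000 = R$109,000
  Less exemption R$63,000 → base R$46,000
  R$46,000 × 26% = R$11,960

Standard income tax:
  R$21,000 × 13% = R$2,730
  R$51,000 × 22% = R$11,220
  → R$13,950
  Less investment credit R$3,000 → R$10,950

R$11,960 > R$10,950, so the minimum tax is the binding amount.

R$11,960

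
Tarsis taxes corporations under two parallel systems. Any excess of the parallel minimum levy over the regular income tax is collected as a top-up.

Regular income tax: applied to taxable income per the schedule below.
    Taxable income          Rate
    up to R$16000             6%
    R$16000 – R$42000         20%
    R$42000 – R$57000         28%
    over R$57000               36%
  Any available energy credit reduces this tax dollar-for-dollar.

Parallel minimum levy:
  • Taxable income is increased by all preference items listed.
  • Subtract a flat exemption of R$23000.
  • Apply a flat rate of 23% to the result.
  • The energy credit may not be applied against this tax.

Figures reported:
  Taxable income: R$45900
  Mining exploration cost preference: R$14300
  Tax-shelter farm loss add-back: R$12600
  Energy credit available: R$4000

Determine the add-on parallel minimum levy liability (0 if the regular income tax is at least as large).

R$8202

Regular income tax:
  R$16000 × 6% = R$960
  R$26000 × 20% = R$5200
  R$3900 × 28% = R$1092
  → R$7252
  Less energy credit R$4000 → R$3252

Parallel minimum levy:
  Adjusted income: R$45900 + R$14300 + R$12600 = R$72800
  Less exemption R$23000 → base R$49800
  R$49800 × 23% = R$11454

Excess of parallel minimum levy over regular income tax: R$11454 − R$3252 = R$8202.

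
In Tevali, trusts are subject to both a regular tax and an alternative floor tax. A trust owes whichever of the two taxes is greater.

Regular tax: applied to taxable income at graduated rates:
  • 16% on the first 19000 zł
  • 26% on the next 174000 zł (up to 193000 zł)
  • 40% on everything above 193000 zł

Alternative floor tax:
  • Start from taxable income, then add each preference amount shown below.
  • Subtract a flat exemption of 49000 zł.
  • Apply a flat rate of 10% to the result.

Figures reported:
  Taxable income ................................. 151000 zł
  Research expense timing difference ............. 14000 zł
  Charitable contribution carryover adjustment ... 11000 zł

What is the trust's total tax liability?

Regular tax:
  19000 zł × 16% = 3040 zł
  132000 zł × 26% = 34320 zł
  → 37360 zł

Alternative floor tax:
  Adjusted income: 151000 zł + 14000 zł + 11000 zł = 176000 zł
  Less exemption 49000 zł → base 127000 zł
  127000 zł × 10% = 12700 zł

37360 zł > 12700 zł, so the regular tax governs.

37360 zł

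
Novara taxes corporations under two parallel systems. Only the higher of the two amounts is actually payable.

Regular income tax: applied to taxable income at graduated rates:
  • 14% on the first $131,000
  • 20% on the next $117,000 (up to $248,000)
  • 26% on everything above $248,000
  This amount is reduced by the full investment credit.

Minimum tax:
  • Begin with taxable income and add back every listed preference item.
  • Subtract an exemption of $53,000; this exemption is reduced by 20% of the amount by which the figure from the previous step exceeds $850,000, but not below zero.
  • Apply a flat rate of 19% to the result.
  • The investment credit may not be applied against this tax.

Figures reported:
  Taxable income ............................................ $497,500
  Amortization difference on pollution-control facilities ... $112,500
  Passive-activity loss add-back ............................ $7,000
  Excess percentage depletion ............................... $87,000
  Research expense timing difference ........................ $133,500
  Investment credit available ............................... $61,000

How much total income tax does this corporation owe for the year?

Minimum tax:
  Adjusted income: $497,500 + $112,500 + $7,000 + $87,000 + $133,500 = $837,500
  Exemption: $837,500 ≤ $850,000, so full $53,000 applies
  Base: $837,500 − $53,000 = $784,500
  $784,500 × 19% = $149,055

Regular income tax:
  $131,000 × 14% = $18,340
  $117,000 × 20% = $23,400
  $249,500 × 26% = $64,870
  → $106,610
  Less investment credit $61,000 → $45,610

$149,055 > $45,610, so the minimum tax is the binding amount.

$149,055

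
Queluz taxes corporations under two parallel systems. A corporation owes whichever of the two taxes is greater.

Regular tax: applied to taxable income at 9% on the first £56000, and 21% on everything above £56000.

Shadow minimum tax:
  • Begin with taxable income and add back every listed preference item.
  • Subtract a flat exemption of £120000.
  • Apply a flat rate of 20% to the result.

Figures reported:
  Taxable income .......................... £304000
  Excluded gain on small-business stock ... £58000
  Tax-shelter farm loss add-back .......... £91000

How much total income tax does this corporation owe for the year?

£66600

Shadow minimum tax:
  Adjusted income: £304000 + £58000 + £91000 = £453000
  Less exemption £120000 → base £333000
  £333000 × 20% = £66600

Regular tax:
  £56000 × 9% = £5040
  £248000 × 21% = £52080
  → £57120

£66600 > £57120, so the shadow minimum tax is the binding amount.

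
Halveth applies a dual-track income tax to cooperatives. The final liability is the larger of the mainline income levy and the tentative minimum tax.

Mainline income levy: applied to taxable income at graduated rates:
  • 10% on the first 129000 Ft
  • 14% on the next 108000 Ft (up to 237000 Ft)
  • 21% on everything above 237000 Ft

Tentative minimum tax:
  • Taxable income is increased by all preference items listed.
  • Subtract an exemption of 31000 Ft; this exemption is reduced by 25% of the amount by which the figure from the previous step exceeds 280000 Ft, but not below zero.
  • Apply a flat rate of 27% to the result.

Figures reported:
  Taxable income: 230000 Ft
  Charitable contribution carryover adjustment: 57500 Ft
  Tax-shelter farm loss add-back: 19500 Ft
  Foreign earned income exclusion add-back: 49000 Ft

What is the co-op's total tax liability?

92880 Ft

Mainline income levy:
  129000 Ft × 10% = 12900 Ft
  101000 Ft × 14% = 14140 Ft
  → 27040 Ft

Tentative minimum tax:
  Adjusted income: 230000 Ft + 57500 Ft + 19500 Ft + 49000 Ft = 356000 Ft
  Exemption: 31000 Ft − 25% × (356000 Ft − 280000 Ft) = 31000 Ft − 19000 Ft = 12000 Ft
  Base: 356000 Ft − 12000 Ft = 344000 Ft
  344000 Ft × 27% = 92880 Ft

92880 Ft > 27040 Ft, so the tentative minimum tax is the binding amount.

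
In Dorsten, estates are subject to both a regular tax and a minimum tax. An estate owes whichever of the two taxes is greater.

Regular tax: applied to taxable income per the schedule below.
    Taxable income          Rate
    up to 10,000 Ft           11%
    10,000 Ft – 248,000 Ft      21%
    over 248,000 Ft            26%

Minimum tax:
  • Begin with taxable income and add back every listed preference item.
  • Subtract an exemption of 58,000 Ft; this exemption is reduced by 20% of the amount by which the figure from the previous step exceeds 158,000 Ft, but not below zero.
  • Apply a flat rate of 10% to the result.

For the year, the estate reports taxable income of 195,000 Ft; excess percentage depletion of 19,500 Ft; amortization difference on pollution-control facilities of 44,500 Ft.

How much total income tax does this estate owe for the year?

39,950 Ft

Minimum tax:
  Adjusted income: 195,000 Ft + 19,500 Ft + 44,500 Ft = 259,000 Ft
  Exemption: 58,000 Ft − 20% × (259,000 Ft − 158,000 Ft) = 58,000 Ft − 20,200 Ft = 37,800 Ft
  Base: 259,000 Ft − 37,800 Ft = 221,200 Ft
  221,200 Ft × 10% = 22,120 Ft

Regular tax:
  10,000 Ft × 11% = 1,100 Ft
  185,000 Ft × 21% = 38,850 Ft
  → 39,950 Ft

39,950 Ft > 22,120 Ft, so the regular tax governs.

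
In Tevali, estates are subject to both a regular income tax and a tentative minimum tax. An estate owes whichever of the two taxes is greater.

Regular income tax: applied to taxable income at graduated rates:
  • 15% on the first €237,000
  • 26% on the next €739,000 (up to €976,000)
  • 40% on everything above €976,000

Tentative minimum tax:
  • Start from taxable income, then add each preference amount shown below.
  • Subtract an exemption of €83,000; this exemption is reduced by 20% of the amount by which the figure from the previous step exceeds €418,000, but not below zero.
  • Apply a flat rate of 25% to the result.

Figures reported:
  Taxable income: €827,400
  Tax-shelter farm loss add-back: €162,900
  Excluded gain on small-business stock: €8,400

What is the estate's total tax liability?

Tentative minimum tax:
  Adjusted income: €827,400 + €162,900 + €8,400 = €998,700
  Exemption: 20% × (€998,700 − €418,000) = €116,140 ≥ €83,000, so the exemption is fully phased out
  Base: €998,700 − €0 = €998,700
  €998,700 × 25% = €249,675

Regular income tax:
  €237,000 × 15% = €35,550
  €590,400 × 26% = €153,504
  → €189,054

€249,675 > €189,054, so the tentative minimum tax is the binding amount.

€249,675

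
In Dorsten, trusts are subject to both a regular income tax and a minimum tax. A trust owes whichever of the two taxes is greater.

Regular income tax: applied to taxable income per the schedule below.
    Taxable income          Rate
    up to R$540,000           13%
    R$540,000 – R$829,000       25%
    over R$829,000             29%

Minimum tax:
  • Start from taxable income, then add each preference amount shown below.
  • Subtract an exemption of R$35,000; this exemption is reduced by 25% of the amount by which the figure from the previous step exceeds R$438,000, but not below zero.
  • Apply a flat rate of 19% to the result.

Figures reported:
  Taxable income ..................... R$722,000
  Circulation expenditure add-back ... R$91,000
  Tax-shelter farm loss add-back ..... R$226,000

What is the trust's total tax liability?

R$197,410

Regular income tax:
  R$540,000 × 13% = R$70,200
  R$182,000 × 25% = R$45,500
  → R$115,700

Minimum tax:
  Adjusted income: R$722,000 + R$91,000 + R$226,000 = R$1,039,000
  Exemption: 25% × (R$1,039,000 − R$438,000) = R$150,250 ≥ R$35,000, so the exemption is fully phased out
  Base: R$1,039,000 − R$0 = R$1,039,000
  R$1,039,000 × 19% = R$197,410

R$197,410 > R$115,700, so the minimum tax is the binding amount.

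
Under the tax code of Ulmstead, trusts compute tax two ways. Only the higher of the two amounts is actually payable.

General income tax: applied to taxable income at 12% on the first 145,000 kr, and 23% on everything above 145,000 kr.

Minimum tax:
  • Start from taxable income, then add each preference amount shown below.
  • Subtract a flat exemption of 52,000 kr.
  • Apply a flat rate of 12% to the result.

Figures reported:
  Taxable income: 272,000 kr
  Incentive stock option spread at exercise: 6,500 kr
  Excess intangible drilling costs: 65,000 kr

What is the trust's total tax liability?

46,610 kr

Minimum tax:
  Adjusted income: 272,000 kr + 6,500 kr + 65,000 kr = 343,500 kr
  Less exemption 52,000 kr → base 291,500 kr
  291,500 kr × 12% = 34,980 kr

General income tax:
  145,000 kr × 12% = 17,400 kr
  127,000 kr × 23% = 29,210 kr
  → 46,610 kr

46,610 kr > 34,980 kr, so the general income tax governs.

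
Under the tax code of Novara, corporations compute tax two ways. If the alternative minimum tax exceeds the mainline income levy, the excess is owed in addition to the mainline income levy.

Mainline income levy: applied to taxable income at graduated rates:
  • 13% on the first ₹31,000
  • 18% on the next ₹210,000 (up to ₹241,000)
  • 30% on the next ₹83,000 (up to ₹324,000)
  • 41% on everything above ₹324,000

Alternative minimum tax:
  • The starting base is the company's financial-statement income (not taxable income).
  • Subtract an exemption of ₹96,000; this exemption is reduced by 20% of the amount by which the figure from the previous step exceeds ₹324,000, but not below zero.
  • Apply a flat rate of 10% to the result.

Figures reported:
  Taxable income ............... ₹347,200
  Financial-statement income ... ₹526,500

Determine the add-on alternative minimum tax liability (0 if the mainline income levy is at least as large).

₹0

Alternative minimum tax:
  Base (financial-statement income): ₹526,500
  Exemption: ₹96,000 − 20% × (₹526,500 − ₹324,000) = ₹96,000 − ₹40,500 = ₹55,500
  Base: ₹526,500 − ₹55,500 = ₹471,000
  ₹471,000 × 10% = ₹47,100

Mainline income levy:
  ₹31,000 × 13% = ₹4,030
  ₹210,000 × 18% = ₹37,800
  ₹83,000 × 30% = ₹24,900
  ₹23,200 × 41% = ₹9,512
  → ₹76,242

₹47,100 ≤ ₹76,242, so no add-on is due.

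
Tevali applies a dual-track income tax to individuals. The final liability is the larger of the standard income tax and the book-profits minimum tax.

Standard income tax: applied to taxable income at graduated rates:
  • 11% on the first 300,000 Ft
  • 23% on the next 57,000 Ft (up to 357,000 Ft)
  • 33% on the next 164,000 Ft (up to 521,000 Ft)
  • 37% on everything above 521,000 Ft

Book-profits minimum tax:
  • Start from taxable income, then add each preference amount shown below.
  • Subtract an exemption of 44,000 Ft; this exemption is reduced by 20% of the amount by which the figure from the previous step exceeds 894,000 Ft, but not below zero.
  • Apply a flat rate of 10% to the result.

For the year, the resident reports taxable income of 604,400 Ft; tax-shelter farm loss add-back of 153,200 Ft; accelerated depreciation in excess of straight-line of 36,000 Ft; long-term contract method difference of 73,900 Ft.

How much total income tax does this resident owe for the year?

Standard income tax:
  300,000 Ft × 11% = 33,000 Ft
  57,000 Ft × 23% = 13,110 Ft
  164,000 Ft × 33% = 54,120 Ft
  83,400 Ft × 37% = 30,858 Ft
  → 131,088 Ft

Book-profits minimum tax:
  Adjusted income: 604,400 Ft + 153,200 Ft + 36,000 Ft + 73,900 Ft = 867,500 Ft
  Exemption: 867,500 Ft ≤ 894,000 Ft, so full 44,000 Ft applies
  Base: 867,500 Ft − 44,000 Ft = 823,500 Ft
  823,500 Ft × 10% = 82,350 Ft

131,088 Ft > 82,350 Ft, so the standard income tax governs.

131,088 Ft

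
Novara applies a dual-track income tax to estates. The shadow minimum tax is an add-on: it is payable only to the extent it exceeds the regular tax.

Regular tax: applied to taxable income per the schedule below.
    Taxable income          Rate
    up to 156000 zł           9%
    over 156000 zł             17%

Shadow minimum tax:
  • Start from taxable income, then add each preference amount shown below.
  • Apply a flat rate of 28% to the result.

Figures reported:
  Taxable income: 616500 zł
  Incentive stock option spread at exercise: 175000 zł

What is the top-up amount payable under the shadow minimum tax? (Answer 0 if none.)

Shadow minimum tax:
  Adjusted income: 616500 zł + 175000 zł = 791500 zł
  791500 zł × 28% = 221620 zł

Regular tax:
  156000 zł × 9% = 14040 zł
  460500 zł × 17% = 78285 zł
  → 92325 zł

Excess of shadow minimum tax over regular tax: 221620 zł − 92325 zł = 129295 zł.

129295 zł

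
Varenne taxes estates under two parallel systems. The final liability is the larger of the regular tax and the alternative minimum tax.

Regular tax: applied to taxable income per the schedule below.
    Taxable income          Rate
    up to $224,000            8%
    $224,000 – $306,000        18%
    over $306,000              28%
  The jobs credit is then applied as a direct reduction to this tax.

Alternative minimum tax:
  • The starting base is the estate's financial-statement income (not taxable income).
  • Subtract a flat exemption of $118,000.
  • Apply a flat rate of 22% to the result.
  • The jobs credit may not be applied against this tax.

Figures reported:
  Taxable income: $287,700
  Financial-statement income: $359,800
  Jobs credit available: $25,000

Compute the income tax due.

$53,196

Alternative minimum tax:
  Base (financial-statement income): $359,800
  Less exemption $118,000 → base $241,800
  $241,800 × 22% = $53,196

Regular tax:
  $224,000 × 8% = $17,920
  $63,700 × 18% = $11,466
  → $29,386
  Less jobs credit $25,000 → $4,386

$53,196 > $4,386, so the alternative minimum tax is the binding amount.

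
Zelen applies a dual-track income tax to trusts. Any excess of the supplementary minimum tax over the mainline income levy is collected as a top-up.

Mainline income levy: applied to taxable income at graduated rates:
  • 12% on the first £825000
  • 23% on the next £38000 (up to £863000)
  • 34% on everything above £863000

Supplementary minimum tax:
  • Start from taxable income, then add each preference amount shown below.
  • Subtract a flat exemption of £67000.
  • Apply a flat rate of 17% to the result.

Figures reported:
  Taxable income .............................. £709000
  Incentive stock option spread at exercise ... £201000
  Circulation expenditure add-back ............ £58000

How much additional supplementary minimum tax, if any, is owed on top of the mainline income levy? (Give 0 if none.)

£68090

Supplementary minimum tax:
  Adjusted income: £709000 + £201000 + £58000 = £968000
  Less exemption £67000 → base £901000
  £901000 × 17% = £153170

Mainline income levy:
  £709000 × 12% = £85080

Excess of supplementary minimum tax over mainline income levy: £153170 − £85080 = £68090.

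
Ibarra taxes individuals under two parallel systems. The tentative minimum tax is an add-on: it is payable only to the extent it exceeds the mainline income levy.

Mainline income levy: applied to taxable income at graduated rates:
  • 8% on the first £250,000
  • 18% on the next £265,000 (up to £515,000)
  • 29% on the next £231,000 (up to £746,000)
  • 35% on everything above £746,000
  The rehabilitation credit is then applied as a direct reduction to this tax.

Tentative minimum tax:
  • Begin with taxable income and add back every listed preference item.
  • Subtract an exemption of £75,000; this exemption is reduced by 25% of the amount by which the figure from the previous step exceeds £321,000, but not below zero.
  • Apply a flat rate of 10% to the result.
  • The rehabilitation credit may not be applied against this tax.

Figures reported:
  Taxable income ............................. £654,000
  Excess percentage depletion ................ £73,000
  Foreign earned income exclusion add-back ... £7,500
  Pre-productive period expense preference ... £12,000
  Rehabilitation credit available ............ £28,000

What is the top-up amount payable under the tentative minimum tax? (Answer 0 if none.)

Tentative minimum tax:
  Adjusted income: £654,000 + £73,000 + £7,500 + £12,000 = £746,500
  Exemption: 25% × (£746,500 − £321,000) = £106,375 ≥ £75,000, so the exemption is fully phased out
  Base: £746,500 − £0 = £746,500
  £746,500 × 10% = £74,650

Mainline income levy:
  £250,000 × 8% = £20,000
  £265,000 × 18% = £47,700
  £139,000 × 29% = £40,310
  → £108,010
  Less rehabilitation credit £28,000 → £80,010

£74,650 ≤ £80,010, so no add-on is due.

£0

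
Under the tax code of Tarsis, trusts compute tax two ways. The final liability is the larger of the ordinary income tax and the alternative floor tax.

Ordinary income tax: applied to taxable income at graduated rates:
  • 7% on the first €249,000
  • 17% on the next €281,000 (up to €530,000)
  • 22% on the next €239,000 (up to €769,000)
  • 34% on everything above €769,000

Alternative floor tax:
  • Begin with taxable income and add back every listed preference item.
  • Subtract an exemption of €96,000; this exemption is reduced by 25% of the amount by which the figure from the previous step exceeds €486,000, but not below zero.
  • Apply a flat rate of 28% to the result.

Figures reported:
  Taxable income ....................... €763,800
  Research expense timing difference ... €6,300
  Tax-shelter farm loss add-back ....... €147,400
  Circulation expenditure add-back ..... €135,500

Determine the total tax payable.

€294,840

Ordinary income tax:
  €249,000 × 7% = €17,430
  €281,000 × 17% = €47,770
  €233,800 × 22% = €51,436
  → €116,636

Alternative floor tax:
  Adjusted income: €763,800 + €6,300 + €147,400 + €135,500 = €1,053,000
  Exemption: 25% × (€1,053,000 − €486,000) = €141,750 ≥ €96,000, so the exemption is fully phased out
  Base: €1,053,000 − €0 = €1,053,000
  €1,053,000 × 28% = €294,840

€294,840 > €116,636, so the alternative floor tax is the binding amount.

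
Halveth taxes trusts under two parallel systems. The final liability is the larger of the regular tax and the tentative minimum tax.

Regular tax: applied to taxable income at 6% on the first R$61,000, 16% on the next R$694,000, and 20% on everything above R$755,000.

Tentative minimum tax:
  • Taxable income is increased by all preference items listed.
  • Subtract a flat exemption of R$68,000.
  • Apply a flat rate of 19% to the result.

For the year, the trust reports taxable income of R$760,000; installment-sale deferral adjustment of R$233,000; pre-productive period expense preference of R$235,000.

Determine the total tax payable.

R$220,400

Regular tax:
  R$61,000 × 6% = R$3,660
  R$694,000 × 16% = R$111,040
  R$5,000 × 20% = R$1,000
  → R$115,700

Tentative minimum tax:
  Adjusted income: R$760,000 + R$233,000 + R$235,000 = R$1,228,000
  Less exemption R$68,000 → base R$1,160,000
  R$1,160,000 × 19% = R$220,400

R$220,400 > R$115,700, so the tentative minimum tax is the binding amount.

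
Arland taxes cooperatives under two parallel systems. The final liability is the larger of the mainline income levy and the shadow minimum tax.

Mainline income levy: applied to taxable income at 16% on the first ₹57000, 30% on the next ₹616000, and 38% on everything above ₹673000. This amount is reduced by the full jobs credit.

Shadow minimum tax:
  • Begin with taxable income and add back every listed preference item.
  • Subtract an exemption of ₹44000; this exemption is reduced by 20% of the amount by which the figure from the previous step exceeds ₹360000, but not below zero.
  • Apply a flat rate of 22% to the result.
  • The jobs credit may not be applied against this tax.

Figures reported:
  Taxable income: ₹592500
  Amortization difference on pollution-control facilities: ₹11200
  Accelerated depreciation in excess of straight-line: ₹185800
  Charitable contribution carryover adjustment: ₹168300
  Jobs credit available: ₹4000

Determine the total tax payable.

₹210716

Shadow minimum tax:
  Adjusted income: ₹592500 + ₹11200 + ₹185800 + ₹168300 = ₹957800
  Exemption: 20% × (₹957800 − ₹360000) = ₹119560 ≥ ₹44000, so the exemption is fully phased out
  Base: ₹957800 − ₹0 = ₹957800
  ₹957800 × 22% = ₹210716

Mainline income levy:
  ₹57000 × 16% = ₹9120
  ₹535500 × 30% = ₹160650
  → ₹169770
  Less jobs credit ₹4000 → ₹165770

₹210716 > ₹165770, so the shadow minimum tax is the binding amount.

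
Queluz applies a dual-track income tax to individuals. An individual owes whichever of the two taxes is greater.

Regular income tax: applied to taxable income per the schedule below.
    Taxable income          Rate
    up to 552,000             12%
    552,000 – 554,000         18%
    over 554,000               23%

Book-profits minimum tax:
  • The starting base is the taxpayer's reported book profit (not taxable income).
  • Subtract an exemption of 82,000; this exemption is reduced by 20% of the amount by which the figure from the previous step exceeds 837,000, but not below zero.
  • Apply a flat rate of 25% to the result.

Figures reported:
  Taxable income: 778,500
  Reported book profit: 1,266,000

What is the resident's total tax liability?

Book-profits minimum tax:
  Base (reported book profit): 1,266,000
  Exemption: 20% × (1,266,000 − 837,000) = 85,800 ≥ 82,000, so the exemption is fully phased out
  Base: 1,266,000 − 0 = 1,266,000
  1,266,000 × 25% = 316,500

Regular income tax:
  552,000 × 12% = 66,240
  2,000 × 18% = 360
  224,500 × 23% = 51,635
  → 118,235

316,500 > 118,235, so the book-profits minimum tax is the binding amount.

316,500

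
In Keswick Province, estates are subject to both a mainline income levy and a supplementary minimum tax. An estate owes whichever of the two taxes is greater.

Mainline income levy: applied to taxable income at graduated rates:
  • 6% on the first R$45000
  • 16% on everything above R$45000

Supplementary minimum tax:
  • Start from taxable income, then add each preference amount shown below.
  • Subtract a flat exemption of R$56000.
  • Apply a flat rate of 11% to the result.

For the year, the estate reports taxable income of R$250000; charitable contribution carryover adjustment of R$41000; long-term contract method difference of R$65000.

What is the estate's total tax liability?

R$35500

Supplementary minimum tax:
  Adjusted income: R$250000 + R$41000 + R$65000 = R$356000
  Less exemption R$56000 → base R$300000
  R$300000 × 11% = R$33000

Mainline income levy:
  R$45000 × 6% = R$2700
  R$205000 × 16% = R$32800
  → R$35500

R$35500 > R$33000, so the mainline income levy governs.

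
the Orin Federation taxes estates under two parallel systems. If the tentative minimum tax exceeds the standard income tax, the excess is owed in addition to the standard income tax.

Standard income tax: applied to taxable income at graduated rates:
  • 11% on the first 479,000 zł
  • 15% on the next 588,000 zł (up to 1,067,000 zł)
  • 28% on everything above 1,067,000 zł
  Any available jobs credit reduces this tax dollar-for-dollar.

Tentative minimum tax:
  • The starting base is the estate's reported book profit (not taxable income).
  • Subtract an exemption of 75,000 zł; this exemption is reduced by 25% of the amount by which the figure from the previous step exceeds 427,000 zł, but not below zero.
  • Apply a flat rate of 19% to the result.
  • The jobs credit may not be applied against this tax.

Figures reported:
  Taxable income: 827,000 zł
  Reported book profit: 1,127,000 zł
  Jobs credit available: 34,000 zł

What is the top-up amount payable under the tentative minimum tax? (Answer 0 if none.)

143,240 zł

Tentative minimum tax:
  Base (reported book profit): 1,127,000 zł
  Exemption: 25% × (1,127,000 zł − 427,000 zł) = 175,000 zł ≥ 75,000 zł, so the exemption is fully phased out
  Base: 1,127,000 zł − 0 zł = 1,127,000 zł
  1,127,000 zł × 19% = 214,130 zł

Standard income tax:
  479,000 zł × 11% = 52,690 zł
  348,000 zł × 15% = 52,200 zł
  → 104,890 zł
  Less jobs credit 34,000 zł → 70,890 zł

Excess of tentative minimum tax over standard income tax: 214,130 zł − 70,890 zł = 143,240 zł.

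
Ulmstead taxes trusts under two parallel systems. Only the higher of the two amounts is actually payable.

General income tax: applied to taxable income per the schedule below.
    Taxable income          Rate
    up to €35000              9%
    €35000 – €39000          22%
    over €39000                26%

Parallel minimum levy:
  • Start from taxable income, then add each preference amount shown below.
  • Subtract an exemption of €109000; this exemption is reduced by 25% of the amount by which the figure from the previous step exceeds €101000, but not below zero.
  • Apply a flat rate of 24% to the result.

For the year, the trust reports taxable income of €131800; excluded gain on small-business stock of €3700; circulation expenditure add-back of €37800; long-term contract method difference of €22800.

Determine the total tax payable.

Parallel minimum levy:
  Adjusted income: €131800 + €3700 + €37800 + €22800 = €196100
  Exemption: €109000 − 25% × (€196100 − €101000) = €109000 − €23775 = €85225
  Base: €196100 − €85225 = €110875
  €110875 × 24% = €26610

General income tax:
  €35000 × 9% = €3150
  €4000 × 22% = €880
  €92800 × 26% = €24128
  → €28158

€28158 > €26610, so the general income tax governs.

€28158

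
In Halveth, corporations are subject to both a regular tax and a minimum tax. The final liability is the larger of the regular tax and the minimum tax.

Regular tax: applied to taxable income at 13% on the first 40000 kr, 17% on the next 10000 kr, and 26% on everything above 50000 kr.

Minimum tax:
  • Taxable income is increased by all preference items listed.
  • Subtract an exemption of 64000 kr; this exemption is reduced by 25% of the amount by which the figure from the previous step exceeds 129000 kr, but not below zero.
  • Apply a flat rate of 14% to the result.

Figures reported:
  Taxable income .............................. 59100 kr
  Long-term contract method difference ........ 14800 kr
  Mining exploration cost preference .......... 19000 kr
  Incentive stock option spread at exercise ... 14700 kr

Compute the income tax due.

9266 kr

Minimum tax:
  Adjusted income: 59100 kr + 14800 kr + 19000 kr + 14700 kr = 107600 kr
  Exemption: 107600 kr ≤ 129000 kr, so full 64000 kr applies
  Base: 107600 kr − 64000 kr = 43600 kr
  43600 kr × 14% = 6104 kr

Regular tax:
  40000 kr × 13% = 5200 kr
  10000 kr × 17% = 1700 kr
  9100 kr × 26% = 2366 kr
  → 9266 kr

9266 kr > 6104 kr, so the regular tax governs.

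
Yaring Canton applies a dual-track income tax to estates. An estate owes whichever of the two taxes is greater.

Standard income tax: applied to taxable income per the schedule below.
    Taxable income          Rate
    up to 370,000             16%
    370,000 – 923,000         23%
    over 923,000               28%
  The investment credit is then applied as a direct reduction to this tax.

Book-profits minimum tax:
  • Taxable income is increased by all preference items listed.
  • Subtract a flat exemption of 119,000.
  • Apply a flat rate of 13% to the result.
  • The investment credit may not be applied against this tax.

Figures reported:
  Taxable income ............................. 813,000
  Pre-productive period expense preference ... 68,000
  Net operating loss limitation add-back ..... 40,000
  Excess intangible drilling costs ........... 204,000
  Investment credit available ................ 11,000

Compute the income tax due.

150,090

Book-profits minimum tax:
  Adjusted income: 813,000 + 68,000 + 40,000 + 204,000 = 1,125,000
  Less exemption 119,000 → base 1,006,000
  1,006,000 × 13% = 130,780

Standard income tax:
  370,000 × 16% = 59,200
  443,000 × 23% = 101,890
  → 161,090
  Less investment credit 11,000 → 150,090

150,090 > 130,780, so the standard income tax governs.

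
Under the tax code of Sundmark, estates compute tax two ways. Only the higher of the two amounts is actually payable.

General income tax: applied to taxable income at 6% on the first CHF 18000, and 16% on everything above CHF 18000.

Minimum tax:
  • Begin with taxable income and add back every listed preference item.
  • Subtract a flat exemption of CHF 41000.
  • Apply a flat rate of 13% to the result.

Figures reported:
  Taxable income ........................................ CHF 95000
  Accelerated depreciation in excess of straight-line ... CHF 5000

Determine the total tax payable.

General income tax:
  CHF 18000 × 6% = CHF 1080
  CHF 77000 × 16% = CHF 12320
  → CHF 13400

Minimum tax:
  Adjusted income: CHF 95000 + CHF 5000 = CHF 100000
  Less exemption CHF 41000 → base CHF 59000
  CHF 59000 × 13% = CHF 7670

CHF 13400 > CHF 7670, so the general income tax governs.

CHF 13400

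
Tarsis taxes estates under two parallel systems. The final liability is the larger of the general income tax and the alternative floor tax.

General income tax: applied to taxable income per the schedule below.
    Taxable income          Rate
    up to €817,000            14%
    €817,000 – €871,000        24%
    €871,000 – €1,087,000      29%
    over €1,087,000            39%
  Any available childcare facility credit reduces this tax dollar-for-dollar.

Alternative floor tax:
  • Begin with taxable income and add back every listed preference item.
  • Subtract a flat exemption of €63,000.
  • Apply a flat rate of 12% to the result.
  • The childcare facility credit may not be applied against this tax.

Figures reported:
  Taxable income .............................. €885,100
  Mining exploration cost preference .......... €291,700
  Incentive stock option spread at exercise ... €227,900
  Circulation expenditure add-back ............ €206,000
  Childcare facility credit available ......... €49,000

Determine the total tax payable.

General income tax:
  €817,000 × 14% = €114,380
  €54,000 × 24% = €12,960
  €14,100 × 29% = €4,089
  → €131,429
  Less childcare facility credit €49,000 → €82,429

Alternative floor tax:
  Adjusted income: €885,100 + €291,700 + €227,900 + €206,000 = €1,610,700
  Less exemption €63,000 → base €1,547,700
  €1,547,700 × 12% = €185,724

€185,724 > €82,429, so the alternative floor tax is the binding amount.

€185,724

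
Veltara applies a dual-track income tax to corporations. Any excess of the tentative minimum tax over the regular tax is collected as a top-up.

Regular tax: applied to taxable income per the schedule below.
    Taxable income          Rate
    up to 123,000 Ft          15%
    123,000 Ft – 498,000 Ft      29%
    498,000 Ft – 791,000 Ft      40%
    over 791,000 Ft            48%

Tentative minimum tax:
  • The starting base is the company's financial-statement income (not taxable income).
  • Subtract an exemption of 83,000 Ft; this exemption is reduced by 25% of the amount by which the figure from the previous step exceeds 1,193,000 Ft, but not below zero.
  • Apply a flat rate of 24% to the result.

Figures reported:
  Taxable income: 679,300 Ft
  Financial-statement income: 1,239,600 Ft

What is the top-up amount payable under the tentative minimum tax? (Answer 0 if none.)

Tentative minimum tax:
  Base (financial-statement income): 1,239,600 Ft
  Exemption: 83,000 Ft − 25% × (1,239,600 Ft − 1,193,000 Ft) = 83,000 Ft − 11,650 Ft = 71,350 Ft
  Base: 1,239,600 Ft − 71,350 Ft = 1,168,250 Ft
  1,168,250 Ft × 24% = 280,380 Ft

Regular tax:
  123,000 Ft × 15% = 18,450 Ft
  375,000 Ft × 29% = 108,750 Ft
  181,300 Ft × 40% = 72,520 Ft
  → 199,720 Ft

Excess of tentative minimum tax over regular tax: 280,380 Ft − 199,720 Ft = 80,660 Ft.

80,660 Ft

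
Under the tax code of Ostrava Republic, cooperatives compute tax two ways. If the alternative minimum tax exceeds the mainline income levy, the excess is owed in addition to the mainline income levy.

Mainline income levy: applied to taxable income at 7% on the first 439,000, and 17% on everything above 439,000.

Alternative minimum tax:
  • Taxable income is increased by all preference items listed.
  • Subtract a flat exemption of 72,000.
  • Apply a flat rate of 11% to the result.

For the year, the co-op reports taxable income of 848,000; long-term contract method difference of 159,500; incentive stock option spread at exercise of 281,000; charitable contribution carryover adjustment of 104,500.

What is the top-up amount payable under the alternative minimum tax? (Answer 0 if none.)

45,050

Mainline income levy:
  439,000 × 7% = 30,730
  409,000 × 17% = 69,530
  → 100,260

Alternative minimum tax:
  Adjusted income: 848,000 + 159,500 + 281,000 + 104,500 = 1,393,000
  Less exemption 72,000 → base 1,321,000
  1,321,000 × 11% = 145,310

Excess of alternative minimum tax over mainline income levy: 145,310 − 100,260 = 45,050.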